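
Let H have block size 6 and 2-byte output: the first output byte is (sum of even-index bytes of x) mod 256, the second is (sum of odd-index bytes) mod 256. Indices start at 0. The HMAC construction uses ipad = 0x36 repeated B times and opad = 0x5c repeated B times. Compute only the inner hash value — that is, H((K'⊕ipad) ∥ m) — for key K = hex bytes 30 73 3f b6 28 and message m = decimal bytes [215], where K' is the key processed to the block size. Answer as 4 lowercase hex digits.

04fb

Key hex bytes 30 73 3f b6 28 is 5 bytes ≤ B = 6; zero-pad to 6 bytes: K' = 30 73 3f b6 28 00.
K' ⊕ ipad = 06 45 09 80 1e 36.
Inner input = 06 45 09 80 1e 36 ∥ d7.
Inner hash: even-index sum = 260 mod 256 = 4; odd-index sum = 251 mod 256 = 251 → 04 fb.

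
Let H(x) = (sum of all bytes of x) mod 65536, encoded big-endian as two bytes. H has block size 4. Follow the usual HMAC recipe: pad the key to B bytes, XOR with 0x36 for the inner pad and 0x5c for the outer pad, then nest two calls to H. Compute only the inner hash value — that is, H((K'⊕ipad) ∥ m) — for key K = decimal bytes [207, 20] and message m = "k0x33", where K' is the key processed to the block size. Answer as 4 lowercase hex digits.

0300

Key decimal bytes [207, 20] = cf 14 is 2 bytes ≤ B = 4; zero-pad to 4 bytes: K' = cf 14 00 00.
K' ⊕ ipad = f9 22 36 36.
Inner input = f9 22 36 36 ∥ 6b 30 78 33 33.
Inner hash: sum = 249+34+54+54+107+48+120+51+51 = 768 → 03 00.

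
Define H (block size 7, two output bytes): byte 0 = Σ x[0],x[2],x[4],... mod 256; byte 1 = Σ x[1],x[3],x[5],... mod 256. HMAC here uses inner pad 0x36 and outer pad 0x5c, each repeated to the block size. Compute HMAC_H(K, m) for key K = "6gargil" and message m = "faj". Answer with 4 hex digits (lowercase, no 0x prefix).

d601

Key "6gargil" = 36 67 61 72 67 69 6c is exactly B = 7 bytes: K' = 36 67 61 72 67 69 6c.
K' ⊕ ipad = 00 51 57 44 51 5f 5a.  K' ⊕ opad = 6a 3b 3d 2e 3b 35 30.
Inner input = (K'⊕ipad) ∥ m = 00 51 57 44 51 5f 5a ∥ 66 61 6a.
Inner hash: even-index sum = 355 mod 256 = 99; odd-index sum = 452 mod 256 = 196 → 63 c4.
Outer input = (K'⊕opad) ∥ inner = 6a 3b 3d 2e 3b 35 30 ∥ 63 c4.
Outer hash (tag): even-index sum = 470 mod 256 = 214; odd-index sum = 257 mod 256 = 1 → d6 01.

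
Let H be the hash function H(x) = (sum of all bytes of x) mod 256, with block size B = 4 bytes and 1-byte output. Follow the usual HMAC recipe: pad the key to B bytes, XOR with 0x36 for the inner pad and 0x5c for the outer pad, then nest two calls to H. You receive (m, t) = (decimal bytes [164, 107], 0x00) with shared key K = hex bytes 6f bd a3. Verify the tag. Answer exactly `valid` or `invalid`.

Key hex bytes 6f bd a3 is 3 bytes ≤ B = 4; zero-pad to 4 bytes: K' = 6f bd a3 00.
K' ⊕ ipad = 59 8b 95 36; K' ⊕ opad = 33 e1 ff 5c.
Inner hash: sum = 89+139+149+54+164+107 = 702; mod 256 = 190 → be.
Outer hash (recomputed tag): sum = 51+225+255+92+190 = 813; mod 256 = 45 → 2d.
Recomputed tag = 2d; claimed = 00 → mismatch.

invalid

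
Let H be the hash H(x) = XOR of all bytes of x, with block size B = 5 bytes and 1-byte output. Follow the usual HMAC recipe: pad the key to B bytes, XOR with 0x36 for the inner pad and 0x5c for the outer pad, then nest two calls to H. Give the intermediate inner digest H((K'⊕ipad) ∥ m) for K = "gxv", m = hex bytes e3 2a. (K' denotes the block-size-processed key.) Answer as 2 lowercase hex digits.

96

Key "gxv" = 67 78 76 is 3 bytes ≤ B = 5; zero-pad to 5 bytes: K' = 67 78 76 00 00.
K' ⊕ ipad = 51 4e 40 36 36.
Inner input = 51 4e 40 36 36 ∥ e3 2a.
Inner hash: XOR 51⊕4e⊕40⊕36⊕36⊕e3⊕2a = 96.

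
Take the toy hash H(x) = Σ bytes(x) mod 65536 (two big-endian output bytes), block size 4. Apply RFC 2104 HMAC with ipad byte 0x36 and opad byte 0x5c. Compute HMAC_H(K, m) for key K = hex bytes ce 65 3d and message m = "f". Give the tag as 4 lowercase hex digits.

027b

Key hex bytes ce 65 3d is 3 bytes ≤ B = 4; zero-pad to 4 bytes: K' = ce 65 3d 00.
K' ⊕ ipad = f8 53 0b 36.  K' ⊕ opad = 92 39 61 5c.
Inner input = (K'⊕ipad) ∥ m = f8 53 0b 36 ∥ 66.
Inner hash: sum = 248+83+11+54+102 = 498 → 01 f2.
Outer input = (K'⊕opad) ∥ inner = 92 39 61 5c ∥ 01 f2.
Outer hash (tag): sum = 146+57+97+92+1+242 = 635 → 02 7b.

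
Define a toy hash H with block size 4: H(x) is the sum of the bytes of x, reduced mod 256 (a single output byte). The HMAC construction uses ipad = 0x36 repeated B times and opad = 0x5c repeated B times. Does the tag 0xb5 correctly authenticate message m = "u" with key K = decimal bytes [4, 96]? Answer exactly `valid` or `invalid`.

valid

Key decimal bytes [4, 96] = 04 60 is 2 bytes ≤ B = 4; zero-pad to 4 bytes: K' = 04 60 00 00.
K' ⊕ ipad = 32 56 36 36; K' ⊕ opad = 58 3c 5c 5c.
Inner hash: sum = 50+86+54+54+117 = 361; mod 256 = 105 → 69.
Outer hash (recomputed tag): sum = 88+60+92+92+105 = 437; mod 256 = 181 → b5.
Recomputed tag = b5; claimed = b5 → match.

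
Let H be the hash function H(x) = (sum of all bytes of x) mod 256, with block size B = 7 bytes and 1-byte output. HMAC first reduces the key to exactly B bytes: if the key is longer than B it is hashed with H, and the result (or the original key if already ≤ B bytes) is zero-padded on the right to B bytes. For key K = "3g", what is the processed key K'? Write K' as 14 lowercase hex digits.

33670000000000

Key "3g" = 33 67 is 2 bytes ≤ B = 7; zero-pad to 7 bytes: K' = 33 67 00 00 00 00 00.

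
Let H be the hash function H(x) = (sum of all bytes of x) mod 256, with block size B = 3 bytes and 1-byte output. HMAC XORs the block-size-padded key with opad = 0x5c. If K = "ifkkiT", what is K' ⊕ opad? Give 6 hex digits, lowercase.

Key "ifkkiT" = 69 66 6b 6b 69 54 is 6 bytes > B = 3, so hash it first: H(key) = 62, then zero-pad to 3 bytes: K' = 62 00 00.
XOR each byte with 0x5c: 62⊕5c=3e, 00⊕5c=5c, 00⊕5c=5c.

3e5c5c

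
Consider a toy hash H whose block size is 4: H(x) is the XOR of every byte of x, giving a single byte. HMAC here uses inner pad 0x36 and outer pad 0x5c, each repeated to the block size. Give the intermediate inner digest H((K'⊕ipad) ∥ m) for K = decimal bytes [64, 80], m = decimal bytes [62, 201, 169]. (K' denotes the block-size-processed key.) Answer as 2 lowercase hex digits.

Key decimal bytes [64, 80] = 40 50 is 2 bytes ≤ B = 4; zero-pad to 4 bytes: K' = 40 50 00 00.
K' ⊕ ipad = 76 66 36 36.
Inner input = 76 66 36 36 ∥ 3e c9 a9.
Inner hash: XOR 76⊕66⊕36⊕36⊕3e⊕c9⊕a9 = 4e.

4e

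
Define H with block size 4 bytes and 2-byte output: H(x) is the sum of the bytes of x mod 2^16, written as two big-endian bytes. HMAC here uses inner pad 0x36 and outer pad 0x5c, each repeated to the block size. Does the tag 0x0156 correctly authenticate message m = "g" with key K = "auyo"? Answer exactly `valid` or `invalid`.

invalid

Key "auyo" = 61 75 79 6f is exactly B = 4 bytes: K' = 61 75 79 6f.
K' ⊕ ipad = 57 43 4f 59; K' ⊕ opad = 3d 29 25 33.
Inner hash: sum = 87+67+79+89+103 = 425 → 01 a9.
Outer hash (recomputed tag): sum = 61+41+37+51+1+169 = 360 → 01 68.
Recomputed tag = 0168; claimed = 0156 → mismatch.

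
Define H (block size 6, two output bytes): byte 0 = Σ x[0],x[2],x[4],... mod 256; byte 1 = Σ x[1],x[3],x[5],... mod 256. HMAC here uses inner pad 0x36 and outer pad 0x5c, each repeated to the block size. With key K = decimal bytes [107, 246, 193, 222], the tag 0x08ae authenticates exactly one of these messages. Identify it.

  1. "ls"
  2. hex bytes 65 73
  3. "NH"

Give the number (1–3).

3

Key decimal bytes [107, 246, 193, 222] = 6b f6 c1 de is 4 bytes ≤ B = 6; zero-pad to 6 bytes: K' = 6b f6 c1 de 00 00.
K' ⊕ ipad = 5d c0 f7 e8 36 36; K' ⊕ opad = 37 aa 9d 82 5c 5c.
m1: inner = H(5d c0 f7 e8 36 36 6c 73) = f6 51; tag = H(37 aa 9d 82 5c 5c f6 51) = 26d9
m2: inner = H(5d c0 f7 e8 36 36 65 73) = ef 51; tag = H(37 aa 9d 82 5c 5c ef 51) = 1fd9
m3: inner = H(5d c0 f7 e8 36 36 4e 48) = d8 26; tag = H(37 aa 9d 82 5c 5c d8 26) = 08ae ← matches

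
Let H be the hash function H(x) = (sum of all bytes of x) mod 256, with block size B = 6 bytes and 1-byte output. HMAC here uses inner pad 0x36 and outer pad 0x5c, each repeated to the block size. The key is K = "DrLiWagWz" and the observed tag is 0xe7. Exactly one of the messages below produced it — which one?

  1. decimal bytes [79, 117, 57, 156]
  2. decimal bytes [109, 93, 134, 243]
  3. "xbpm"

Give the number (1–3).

1

Key "DrLiWagWz" = 44 72 4c 69 57 61 67 57 7a is 9 bytes > B = 6, so hash it first: H(key) = 5b, then zero-pad to 6 bytes: K' = 5b 00 00 00 00 00.
K' ⊕ ipad = 6d 36 36 36 36 36; K' ⊕ opad = 07 5c 5c 5c 5c 5c.
m1: inner = H(6d 36 36 36 36 36 4f 75 39 9c) = 14; tag = H(07 5c 5c 5c 5c 5c 14) = e7 ← matches
m2: inner = H(6d 36 36 36 36 36 6d 5d 86 f3) = be; tag = H(07 5c 5c 5c 5c 5c be) = 91
m3: inner = H(6d 36 36 36 36 36 78 62 70 6d) = 32; tag = H(07 5c 5c 5c 5c 5c 32) = 05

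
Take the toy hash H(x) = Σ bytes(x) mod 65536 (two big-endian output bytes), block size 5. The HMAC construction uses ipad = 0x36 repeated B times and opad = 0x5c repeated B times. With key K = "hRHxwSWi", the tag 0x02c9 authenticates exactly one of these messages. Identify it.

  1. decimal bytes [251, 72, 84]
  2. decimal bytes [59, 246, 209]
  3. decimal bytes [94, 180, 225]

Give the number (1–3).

Key "hRHxwSWi" = 68 52 48 78 77 53 57 69 is 8 bytes > B = 5, so hash it first: H(key) = 03 04, then zero-pad to 5 bytes: K' = 03 04 00 00 00.
K' ⊕ ipad = 35 32 36 36 36; K' ⊕ opad = 5f 58 5c 5c 5c.
m1: inner = H(35 32 36 36 36 fb 48 54) = 02 a0; tag = H(5f 58 5c 5c 5c 02 a0) = 026d
m2: inner = H(35 32 36 36 36 3b f6 d1) = 03 0b; tag = H(5f 58 5c 5c 5c 03 0b) = 01d9
m3: inner = H(35 32 36 36 36 5e b4 e1) = 02 fc; tag = H(5f 58 5c 5c 5c 02 fc) = 02c9 ← matches

3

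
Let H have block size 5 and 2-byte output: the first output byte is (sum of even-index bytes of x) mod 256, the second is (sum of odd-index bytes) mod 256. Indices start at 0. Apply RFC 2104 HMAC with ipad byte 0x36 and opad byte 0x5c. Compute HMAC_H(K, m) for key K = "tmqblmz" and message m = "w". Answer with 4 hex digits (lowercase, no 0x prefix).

0625

Key "tmqblmz" = 74 6d 71 62 6c 6d 7a is 7 bytes > B = 5, so hash it first: H(key) = cb 3c, then zero-pad to 5 bytes: K' = cb 3c 00 00 00.
K' ⊕ ipad = fd 0a 36 36 36.  K' ⊕ opad = 97 60 5c 5c 5c.
Inner input = (K'⊕ipad) ∥ m = fd 0a 36 36 36 ∥ 77.
Inner hash: even-index sum = 361 mod 256 = 105; odd-index sum = 183 mod 256 = 183 → 69 b7.
Outer input = (K'⊕opad) ∥ inner = 97 60 5c 5c 5c ∥ 69 b7.
Outer hash (tag): even-index sum = 518 mod 256 = 6; odd-index sum = 293 mod 256 = 37 → 06 25.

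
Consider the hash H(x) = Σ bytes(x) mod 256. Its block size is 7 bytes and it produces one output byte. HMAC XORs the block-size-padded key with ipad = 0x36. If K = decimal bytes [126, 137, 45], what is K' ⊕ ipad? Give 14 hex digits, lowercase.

48bf1b36363636

Key decimal bytes [126, 137, 45] = 7e 89 2d is 3 bytes ≤ B = 7; zero-pad to 7 bytes: K' = 7e 89 2d 00 00 00 00.
XOR each byte with 0x36: 7e⊕36=48, 89⊕36=bf, 2d⊕36=1b, 00⊕36=36, 00⊕36=36, 00⊕36=36, 00⊕36=36.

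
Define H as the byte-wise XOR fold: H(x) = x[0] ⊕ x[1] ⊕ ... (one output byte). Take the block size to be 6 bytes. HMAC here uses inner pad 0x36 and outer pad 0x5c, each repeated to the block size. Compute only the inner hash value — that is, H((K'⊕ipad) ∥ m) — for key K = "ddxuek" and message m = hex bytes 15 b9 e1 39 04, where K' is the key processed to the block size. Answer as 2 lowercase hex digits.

Key "ddxuek" = 64 64 78 75 65 6b is exactly B = 6 bytes: K' = 64 64 78 75 65 6b.
K' ⊕ ipad = 52 52 4e 43 53 5d.
Inner input = 52 52 4e 43 53 5d ∥ 15 b9 e1 39 04.
Inner hash: XOR 52⊕52⊕4e⊕43⊕53⊕5d⊕15⊕b9⊕e1⊕39⊕04 = 73.

73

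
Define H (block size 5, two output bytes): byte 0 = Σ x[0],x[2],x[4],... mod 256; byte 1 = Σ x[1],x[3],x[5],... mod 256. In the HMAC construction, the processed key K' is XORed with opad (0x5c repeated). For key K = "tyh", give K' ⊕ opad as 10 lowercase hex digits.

Key "tyh" = 74 79 68 is 3 bytes ≤ B = 5; zero-pad to 5 bytes: K' = 74 79 68 00 00.
XOR each byte with 0x5c: 74⊕5c=28, 79⊕5c=25, 68⊕5c=34, 00⊕5c=5c, 00⊕5c=5c.

2825345c5c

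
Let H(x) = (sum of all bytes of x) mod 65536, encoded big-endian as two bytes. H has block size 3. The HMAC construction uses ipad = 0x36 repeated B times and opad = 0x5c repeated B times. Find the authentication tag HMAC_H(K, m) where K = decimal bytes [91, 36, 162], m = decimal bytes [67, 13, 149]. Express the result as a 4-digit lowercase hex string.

0276

Key decimal bytes [91, 36, 162] = 5b 24 a2 is exactly B = 3 bytes: K' = 5b 24 a2.
K' ⊕ ipad = 6d 12 94.  K' ⊕ opad = 07 78 fe.
Inner input = (K'⊕ipad) ∥ m = 6d 12 94 ∥ 43 0d 95.
Inner hash: sum = 109+18+148+67+13+149 = 504 → 01 f8.
Outer input = (K'⊕opad) ∥ inner = 07 78 fe ∥ 01 f8.
Outer hash (tag): sum = 7+120+254+1+248 = 630 → 02 76.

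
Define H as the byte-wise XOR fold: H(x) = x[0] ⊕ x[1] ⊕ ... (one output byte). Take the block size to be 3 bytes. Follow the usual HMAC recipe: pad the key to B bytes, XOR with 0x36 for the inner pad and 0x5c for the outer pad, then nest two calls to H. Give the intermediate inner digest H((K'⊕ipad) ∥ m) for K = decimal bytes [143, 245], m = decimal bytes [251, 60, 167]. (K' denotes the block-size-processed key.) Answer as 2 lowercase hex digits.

Key decimal bytes [143, 245] = 8f f5 is 2 bytes ≤ B = 3; zero-pad to 3 bytes: K' = 8f f5 00.
K' ⊕ ipad = b9 c3 36.
Inner input = b9 c3 36 ∥ fb 3c a7.
Inner hash: XOR b9⊕c3⊕36⊕fb⊕3c⊕a7 = 2c.

2c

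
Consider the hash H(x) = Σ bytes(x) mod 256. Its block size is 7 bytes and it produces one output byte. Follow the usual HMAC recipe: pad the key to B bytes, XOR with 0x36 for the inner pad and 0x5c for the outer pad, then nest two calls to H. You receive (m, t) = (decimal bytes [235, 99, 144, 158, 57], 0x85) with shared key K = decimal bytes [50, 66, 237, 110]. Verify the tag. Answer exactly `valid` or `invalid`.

valid

Key decimal bytes [50, 66, 237, 110] = 32 42 ed 6e is 4 bytes ≤ B = 7; zero-pad to 7 bytes: K' = 32 42 ed 6e 00 00 00.
K' ⊕ ipad = 04 74 db 58 36 36 36; K' ⊕ opad = 6e 1e b1 32 5c 5c 5c.
Inner hash: sum = 4+116+219+88+54+54+54+235+99+144+158+57 = 1282; mod 256 = 2 → 02.
Outer hash (recomputed tag): sum = 110+30+177+50+92+92+92+2 = 645; mod 256 = 133 → 85.
Recomputed tag = 85; claimed = 85 → match.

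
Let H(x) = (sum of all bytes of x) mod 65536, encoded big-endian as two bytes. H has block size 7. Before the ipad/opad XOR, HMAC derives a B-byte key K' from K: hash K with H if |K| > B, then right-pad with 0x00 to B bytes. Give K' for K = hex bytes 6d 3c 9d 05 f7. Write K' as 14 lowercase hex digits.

6d3c9d05f70000

Key hex bytes 6d 3c 9d 05 f7 is 5 bytes ≤ B = 7; zero-pad to 7 bytes: K' = 6d 3c 9d 05 f7 00 00.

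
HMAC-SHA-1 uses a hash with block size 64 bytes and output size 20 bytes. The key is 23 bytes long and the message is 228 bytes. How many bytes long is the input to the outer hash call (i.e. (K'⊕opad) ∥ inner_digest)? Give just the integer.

84

Key is 23 ≤ 64 bytes, zero-padded: |K'| = 64.
Outer input = (K'⊕opad) ∥ H(inner) → 64 + 20 = 84 bytes.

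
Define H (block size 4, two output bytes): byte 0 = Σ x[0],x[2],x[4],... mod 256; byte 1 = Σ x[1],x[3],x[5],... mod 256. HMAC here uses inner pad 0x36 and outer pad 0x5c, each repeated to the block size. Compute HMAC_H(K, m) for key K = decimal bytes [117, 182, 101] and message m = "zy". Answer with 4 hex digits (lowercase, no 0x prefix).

7275

Key decimal bytes [117, 182, 101] = 75 b6 65 is 3 bytes ≤ B = 4; zero-pad to 4 bytes: K' = 75 b6 65 00.
K' ⊕ ipad = 43 80 53 36.  K' ⊕ opad = 29 ea 39 5c.
Inner input = (K'⊕ipad) ∥ m = 43 80 53 36 ∥ 7a 79.
Inner hash: even-index sum = 272 mod 256 = 16; odd-index sum = 303 mod 256 = 47 → 10 2f.
Outer input = (K'⊕opad) ∥ inner = 29 ea 39 5c ∥ 10 2f.
Outer hash (tag): even-index sum = 114 mod 256 = 114; odd-index sum = 373 mod 256 = 117 → 72 75.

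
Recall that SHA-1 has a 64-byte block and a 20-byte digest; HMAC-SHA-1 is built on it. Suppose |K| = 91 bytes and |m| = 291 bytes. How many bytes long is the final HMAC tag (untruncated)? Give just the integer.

20

The tag is one SHA-1 digest: 20 bytes.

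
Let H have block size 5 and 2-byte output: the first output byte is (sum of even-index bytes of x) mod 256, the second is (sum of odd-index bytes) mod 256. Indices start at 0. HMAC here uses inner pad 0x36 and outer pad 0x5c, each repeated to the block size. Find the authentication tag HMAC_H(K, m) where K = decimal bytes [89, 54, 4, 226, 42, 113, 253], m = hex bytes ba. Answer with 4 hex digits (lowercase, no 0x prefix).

3f4f

Key decimal bytes [89, 54, 4, 226, 42, 113, 253] = 59 36 04 e2 2a 71 fd is 7 bytes > B = 5, so hash it first: H(key) = 84 89, then zero-pad to 5 bytes: K' = 84 89 00 00 00.
K' ⊕ ipad = b2 bf 36 36 36.  K' ⊕ opad = d8 d5 5c 5c 5c.
Inner input = (K'⊕ipad) ∥ m = b2 bf 36 36 36 ∥ ba.
Inner hash: even-index sum = 286 mod 256 = 30; odd-index sum = 431 mod 256 = 175 → 1e af.
Outer input = (K'⊕opad) ∥ inner = d8 d5 5c 5c 5c ∥ 1e af.
Outer hash (tag): even-index sum = 575 mod 256 = 63; odd-index sum = 335 mod 256 = 79 → 3f 4f.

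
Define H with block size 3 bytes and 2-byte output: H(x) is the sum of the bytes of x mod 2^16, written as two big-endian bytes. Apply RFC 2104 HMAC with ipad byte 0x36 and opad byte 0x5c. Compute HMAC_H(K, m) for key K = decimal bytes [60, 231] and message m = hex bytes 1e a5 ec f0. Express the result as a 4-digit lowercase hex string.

022a

Key decimal bytes [60, 231] = 3c e7 is 2 bytes ≤ B = 3; zero-pad to 3 bytes: K' = 3c e7 00.
K' ⊕ ipad = 0a d1 36.  K' ⊕ opad = 60 bb 5c.
Inner input = (K'⊕ipad) ∥ m = 0a d1 36 ∥ 1e a5 ec f0.
Inner hash: sum = 10+209+54+30+165+236+240 = 944 → 03 b0.
Outer input = (K'⊕opad) ∥ inner = 60 bb 5c ∥ 03 b0.
Outer hash (tag): sum = 96+187+92+3+176 = 554 → 02 2a.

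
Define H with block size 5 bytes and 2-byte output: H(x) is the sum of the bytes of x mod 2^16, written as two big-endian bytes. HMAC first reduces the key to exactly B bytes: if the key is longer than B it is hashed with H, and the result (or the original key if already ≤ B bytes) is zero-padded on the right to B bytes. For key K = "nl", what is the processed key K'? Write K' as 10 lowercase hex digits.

Key "nl" = 6e 6c is 2 bytes ≤ B = 5; zero-pad to 5 bytes: K' = 6e 6c 00 00 00.

6e6c000000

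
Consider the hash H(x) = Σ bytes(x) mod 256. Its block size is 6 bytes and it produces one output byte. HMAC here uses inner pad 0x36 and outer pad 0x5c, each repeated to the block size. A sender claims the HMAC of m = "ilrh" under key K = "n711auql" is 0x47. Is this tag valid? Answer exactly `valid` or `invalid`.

Key "n711auql" = 6e 37 31 31 61 75 71 6c is 8 bytes > B = 6, so hash it first: H(key) = ba, then zero-pad to 6 bytes: K' = ba 00 00 00 00 00.
K' ⊕ ipad = 8c 36 36 36 36 36; K' ⊕ opad = e6 5c 5c 5c 5c 5c.
Inner hash: sum = 140+54+54+54+54+54+105+108+114+104 = 841; mod 256 = 73 → 49.
Outer hash (recomputed tag): sum = 230+92+92+92+92+92+73 = 763; mod 256 = 251 → fb.
Recomputed tag = fb; claimed = 47 → mismatch.

invalid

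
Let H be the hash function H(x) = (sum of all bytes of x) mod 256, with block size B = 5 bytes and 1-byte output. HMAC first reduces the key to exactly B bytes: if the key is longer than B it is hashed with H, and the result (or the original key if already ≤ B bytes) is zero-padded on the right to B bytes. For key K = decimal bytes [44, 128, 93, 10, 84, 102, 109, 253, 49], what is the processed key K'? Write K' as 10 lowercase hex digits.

|K| = 9 > B = 5, so first hash the key.
H(K): sum = 44+128+93+10+84+102+109+253+49 = 872; mod 256 = 104 → 68.
Zero-pad H(K) = 68 to 5 bytes: K' = 68 00 00 00 00.

6800000000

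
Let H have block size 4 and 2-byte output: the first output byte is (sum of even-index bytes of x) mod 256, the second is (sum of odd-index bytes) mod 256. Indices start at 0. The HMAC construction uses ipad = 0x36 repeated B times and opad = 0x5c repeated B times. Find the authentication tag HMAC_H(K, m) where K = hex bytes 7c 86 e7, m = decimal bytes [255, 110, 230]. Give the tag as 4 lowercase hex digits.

Key hex bytes 7c 86 e7 is 3 bytes ≤ B = 4; zero-pad to 4 bytes: K' = 7c 86 e7 00.
K' ⊕ ipad = 4a b0 d1 36.  K' ⊕ opad = 20 da bb 5c.
Inner input = (K'⊕ipad) ∥ m = 4a b0 d1 36 ∥ ff 6e e6.
Inner hash: even-index sum = 768 mod 256 = 0; odd-index sum = 340 mod 256 = 84 → 00 54.
Outer input = (K'⊕opad) ∥ inner = 20 da bb 5c ∥ 00 54.
Outer hash (tag): even-index sum = 219 mod 256 = 219; odd-index sum = 394 mod 256 = 138 → db 8a.

db8a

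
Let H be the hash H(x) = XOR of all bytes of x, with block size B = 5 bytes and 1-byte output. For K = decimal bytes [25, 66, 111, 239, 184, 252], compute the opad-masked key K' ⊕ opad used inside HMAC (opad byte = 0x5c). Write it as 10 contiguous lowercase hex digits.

c35c5c5c5c

Key decimal bytes [25, 66, 111, 239, 184, 252] = 19 42 6f ef b8 fc is 6 bytes > B = 5, so hash it first: H(key) = 9f, then zero-pad to 5 bytes: K' = 9f 00 00 00 00.
XOR each byte with 0x5c: 9f⊕5c=c3, 00⊕5c=5c, 00⊕5c=5c, 00⊕5c=5c, 00⊕5c=5c.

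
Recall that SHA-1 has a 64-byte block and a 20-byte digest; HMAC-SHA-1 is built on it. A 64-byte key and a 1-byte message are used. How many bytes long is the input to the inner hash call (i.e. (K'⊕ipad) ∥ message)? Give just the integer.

Key is 64 ≤ 64 bytes, zero-padded: |K'| = 64.
Inner input = (K'⊕ipad) ∥ m → 64 + 1 = 65 bytes.

65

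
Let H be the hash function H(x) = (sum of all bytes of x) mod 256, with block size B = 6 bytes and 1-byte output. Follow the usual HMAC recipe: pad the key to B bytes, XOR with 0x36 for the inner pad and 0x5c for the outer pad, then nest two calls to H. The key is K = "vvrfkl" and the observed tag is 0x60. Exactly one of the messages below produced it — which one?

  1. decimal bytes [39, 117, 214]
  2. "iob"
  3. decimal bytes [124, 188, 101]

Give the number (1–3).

Key "vvrfkl" = 76 76 72 66 6b 6c is exactly B = 6 bytes: K' = 76 76 72 66 6b 6c.
K' ⊕ ipad = 40 40 44 50 5d 5a; K' ⊕ opad = 2a 2a 2e 3a 37 30.
m1: inner = H(40 40 44 50 5d 5a 27 75 d6) = 3d; tag = H(2a 2a 2e 3a 37 30 3d) = 60 ← matches
m2: inner = H(40 40 44 50 5d 5a 69 6f 62) = 05; tag = H(2a 2a 2e 3a 37 30 05) = 28
m3: inner = H(40 40 44 50 5d 5a 7c bc 65) = 68; tag = H(2a 2a 2e 3a 37 30 68) = 8b

1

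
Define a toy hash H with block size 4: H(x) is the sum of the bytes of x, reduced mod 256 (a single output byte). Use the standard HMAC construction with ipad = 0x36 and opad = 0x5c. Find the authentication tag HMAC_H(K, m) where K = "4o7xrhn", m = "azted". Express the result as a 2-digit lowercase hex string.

40

Key "4o7xrhn" = 34 6f 37 78 72 68 6e is 7 bytes > B = 4, so hash it first: H(key) = 9a, then zero-pad to 4 bytes: K' = 9a 00 00 00.
K' ⊕ ipad = ac 36 36 36.  K' ⊕ opad = c6 5c 5c 5c.
Inner input = (K'⊕ipad) ∥ m = ac 36 36 36 ∥ 61 7a 74 65 64.
Inner hash: sum = 172+54+54+54+97+122+116+101+100 = 870; mod 256 = 102 → 66.
Outer input = (K'⊕opad) ∥ inner = c6 5c 5c 5c ∥ 66.
Outer hash (tag): sum = 198+92+92+92+102 = 576; mod 256 = 64 → 40.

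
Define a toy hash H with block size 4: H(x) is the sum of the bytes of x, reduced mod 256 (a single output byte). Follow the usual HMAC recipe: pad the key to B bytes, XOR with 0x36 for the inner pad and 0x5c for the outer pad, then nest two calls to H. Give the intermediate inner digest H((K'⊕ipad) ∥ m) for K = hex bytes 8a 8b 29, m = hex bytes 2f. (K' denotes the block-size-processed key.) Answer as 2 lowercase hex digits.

fd

Key hex bytes 8a 8b 29 is 3 bytes ≤ B = 4; zero-pad to 4 bytes: K' = 8a 8b 29 00.
K' ⊕ ipad = bc bd 1f 36.
Inner input = bc bd 1f 36 ∥ 2f.
Inner hash: sum = 188+189+31+54+47 = 509; mod 256 = 253 → fd.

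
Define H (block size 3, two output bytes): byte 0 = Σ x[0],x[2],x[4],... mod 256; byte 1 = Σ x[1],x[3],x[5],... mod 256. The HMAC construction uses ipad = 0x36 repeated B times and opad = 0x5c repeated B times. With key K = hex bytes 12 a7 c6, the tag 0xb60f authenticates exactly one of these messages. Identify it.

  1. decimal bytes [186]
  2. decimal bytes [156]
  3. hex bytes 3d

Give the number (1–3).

Key hex bytes 12 a7 c6 is exactly B = 3 bytes: K' = 12 a7 c6.
K' ⊕ ipad = 24 91 f0; K' ⊕ opad = 4e fb 9a.
m1: inner = H(24 91 f0 ba) = 14 4b; tag = H(4e fb 9a 14 4b) = 330f
m2: inner = H(24 91 f0 9c) = 14 2d; tag = H(4e fb 9a 14 2d) = 150f
m3: inner = H(24 91 f0 3d) = 14 ce; tag = H(4e fb 9a 14 ce) = b60f ← matches

3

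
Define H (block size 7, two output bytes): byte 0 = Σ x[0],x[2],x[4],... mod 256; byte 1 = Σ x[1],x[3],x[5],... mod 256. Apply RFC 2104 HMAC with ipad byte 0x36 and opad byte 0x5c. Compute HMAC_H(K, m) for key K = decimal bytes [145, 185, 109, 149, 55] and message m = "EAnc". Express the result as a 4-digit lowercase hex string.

e0e7

Key decimal bytes [145, 185, 109, 149, 55] = 91 b9 6d 95 37 is 5 bytes ≤ B = 7; zero-pad to 7 bytes: K' = 91 b9 6d 95 37 00 00.
K' ⊕ ipad = a7 8f 5b a3 01 36 36.  K' ⊕ opad = cd e5 31 c9 6b 5c 5c.
Inner input = (K'⊕ipad) ∥ m = a7 8f 5b a3 01 36 36 ∥ 45 41 6e 63.
Inner hash: even-index sum = 477 mod 256 = 221; odd-index sum = 539 mod 256 = 27 → dd 1b.
Outer input = (K'⊕opad) ∥ inner = cd e5 31 c9 6b 5c 5c ∥ dd 1b.
Outer hash (tag): even-index sum = 480 mod 256 = 224; odd-index sum = 743 mod 256 = 231 → e0 e7.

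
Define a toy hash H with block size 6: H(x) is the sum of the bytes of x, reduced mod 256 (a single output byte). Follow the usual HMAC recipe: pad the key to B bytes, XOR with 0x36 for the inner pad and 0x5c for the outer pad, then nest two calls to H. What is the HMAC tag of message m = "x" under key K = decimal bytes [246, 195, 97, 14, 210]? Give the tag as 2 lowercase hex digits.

98

Key decimal bytes [246, 195, 97, 14, 210] = f6 c3 61 0e d2 is 5 bytes ≤ B = 6; zero-pad to 6 bytes: K' = f6 c3 61 0e d2 00.
K' ⊕ ipad = c0 f5 57 38 e4 36.  K' ⊕ opad = aa 9f 3d 52 8e 5c.
Inner input = (K'⊕ipad) ∥ m = c0 f5 57 38 e4 36 ∥ 78.
Inner hash: sum = 192+245+87+56+228+54+120 = 982; mod 256 = 214 → d6.
Outer input = (K'⊕opad) ∥ inner = aa 9f 3d 52 8e 5c ∥ d6.
Outer hash (tag): sum = 170+159+61+82+142+92+214 = 920; mod 256 = 152 → 98.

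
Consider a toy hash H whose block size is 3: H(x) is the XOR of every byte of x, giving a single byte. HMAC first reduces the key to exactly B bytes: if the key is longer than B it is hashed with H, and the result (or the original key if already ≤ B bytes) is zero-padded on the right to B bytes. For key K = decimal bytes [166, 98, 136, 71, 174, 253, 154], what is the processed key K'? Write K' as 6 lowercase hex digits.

|K| = 7 > B = 3, so first hash the key.
H(K): XOR a6⊕62⊕88⊕47⊕ae⊕fd⊕9a = c2.
Zero-pad H(K) = c2 to 3 bytes: K' = c2 00 00.

c20000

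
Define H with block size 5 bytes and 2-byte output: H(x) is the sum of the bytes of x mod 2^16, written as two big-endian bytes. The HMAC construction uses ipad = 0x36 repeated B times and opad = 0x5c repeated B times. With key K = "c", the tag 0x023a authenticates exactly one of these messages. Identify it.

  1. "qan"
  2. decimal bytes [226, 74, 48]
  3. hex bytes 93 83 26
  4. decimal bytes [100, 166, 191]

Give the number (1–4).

Key "c" = 63 is 1 byte ≤ B = 5; zero-pad to 5 bytes: K' = 63 00 00 00 00.
K' ⊕ ipad = 55 36 36 36 36; K' ⊕ opad = 3f 5c 5c 5c 5c.
m1: inner = H(55 36 36 36 36 71 61 6e) = 02 6d; tag = H(3f 5c 5c 5c 5c 02 6d) = 021e
m2: inner = H(55 36 36 36 36 e2 4a 30) = 02 89; tag = H(3f 5c 5c 5c 5c 02 89) = 023a ← matches
m3: inner = H(55 36 36 36 36 93 83 26) = 02 69; tag = H(3f 5c 5c 5c 5c 02 69) = 021a
m4: inner = H(55 36 36 36 36 64 a6 bf) = 02 f6; tag = H(3f 5c 5c 5c 5c 02 f6) = 02a7

2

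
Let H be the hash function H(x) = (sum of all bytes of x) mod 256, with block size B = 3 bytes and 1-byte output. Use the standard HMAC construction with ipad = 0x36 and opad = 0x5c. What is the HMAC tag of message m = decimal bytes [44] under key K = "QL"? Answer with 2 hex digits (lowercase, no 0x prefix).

Key "QL" = 51 4c is 2 bytes ≤ B = 3; zero-pad to 3 bytes: K' = 51 4c 00.
K' ⊕ ipad = 67 7a 36.  K' ⊕ opad = 0d 10 5c.
Inner input = (K'⊕ipad) ∥ m = 67 7a 36 ∥ 2c.
Inner hash: sum = 103+122+54+44 = 323; mod 256 = 67 → 43.
Outer input = (K'⊕opad) ∥ inner = 0d 10 5c ∥ 43.
Outer hash (tag): sum = 13+16+92+67 = 188 → bc.

bc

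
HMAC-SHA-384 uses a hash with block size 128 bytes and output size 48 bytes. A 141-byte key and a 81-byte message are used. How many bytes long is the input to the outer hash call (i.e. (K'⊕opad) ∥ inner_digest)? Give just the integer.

Key is 141 > 128 bytes, so it is hashed to 48 bytes then zero-padded to 128: |K'| = 128.
Outer input = (K'⊕opad) ∥ H(inner) → 128 + 48 = 176 bytes.

176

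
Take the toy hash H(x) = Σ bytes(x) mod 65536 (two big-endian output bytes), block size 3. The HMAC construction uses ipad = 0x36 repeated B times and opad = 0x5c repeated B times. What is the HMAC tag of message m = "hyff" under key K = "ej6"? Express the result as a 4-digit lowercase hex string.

0137

Key "ej6" = 65 6a 36 is exactly B = 3 bytes: K' = 65 6a 36.
K' ⊕ ipad = 53 5c 00.  K' ⊕ opad = 39 36 6a.
Inner input = (K'⊕ipad) ∥ m = 53 5c 00 ∥ 68 79 66 66.
Inner hash: sum = 83+92+0+104+121+102+102 = 604 → 02 5c.
Outer input = (K'⊕opad) ∥ inner = 39 36 6a ∥ 02 5c.
Outer hash (tag): sum = 57+54+106+2+92 = 311 → 01 37.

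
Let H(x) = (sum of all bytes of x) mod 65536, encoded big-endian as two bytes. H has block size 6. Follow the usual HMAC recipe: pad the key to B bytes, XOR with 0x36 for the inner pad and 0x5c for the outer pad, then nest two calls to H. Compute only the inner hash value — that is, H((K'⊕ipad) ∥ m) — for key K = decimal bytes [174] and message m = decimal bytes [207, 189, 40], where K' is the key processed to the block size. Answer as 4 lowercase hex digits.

Key decimal bytes [174] = ae is 1 byte ≤ B = 6; zero-pad to 6 bytes: K' = ae 00 00 00 00 00.
K' ⊕ ipad = 98 36 36 36 36 36.
Inner input = 98 36 36 36 36 36 ∥ cf bd 28.
Inner hash: sum = 152+54+54+54+54+54+207+189+40 = 858 → 03 5a.

035a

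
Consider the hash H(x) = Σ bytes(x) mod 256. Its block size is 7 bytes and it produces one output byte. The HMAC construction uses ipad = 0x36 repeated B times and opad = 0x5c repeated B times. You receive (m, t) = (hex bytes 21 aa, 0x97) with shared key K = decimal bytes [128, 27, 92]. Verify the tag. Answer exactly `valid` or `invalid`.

Key decimal bytes [128, 27, 92] = 80 1b 5c is 3 bytes ≤ B = 7; zero-pad to 7 bytes: K' = 80 1b 5c 00 00 00 00.
K' ⊕ ipad = b6 2d 6a 36 36 36 36; K' ⊕ opad = dc 47 00 5c 5c 5c 5c.
Inner hash: sum = 182+45+106+54+54+54+54+33+170 = 752; mod 256 = 240 → f0.
Outer hash (recomputed tag): sum = 220+71+0+92+92+92+92+240 = 899; mod 256 = 131 → 83.
Recomputed tag = 83; claimed = 97 → mismatch.

invalid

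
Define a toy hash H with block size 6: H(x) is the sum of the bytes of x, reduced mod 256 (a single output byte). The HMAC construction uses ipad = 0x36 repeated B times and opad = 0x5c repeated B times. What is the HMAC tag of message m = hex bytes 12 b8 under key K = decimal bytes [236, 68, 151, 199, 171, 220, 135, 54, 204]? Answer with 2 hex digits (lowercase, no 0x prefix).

0e

Key decimal bytes [236, 68, 151, 199, 171, 220, 135, 54, 204] = ec 44 97 c7 ab dc 87 36 cc is 9 bytes > B = 6, so hash it first: H(key) = 9e, then zero-pad to 6 bytes: K' = 9e 00 00 00 00 00.
K' ⊕ ipad = a8 36 36 36 36 36.  K' ⊕ opad = c2 5c 5c 5c 5c 5c.
Inner input = (K'⊕ipad) ∥ m = a8 36 36 36 36 36 ∥ 12 b8.
Inner hash: sum = 168+54+54+54+54+54+18+184 = 640; mod 256 = 128 → 80.
Outer input = (K'⊕opad) ∥ inner = c2 5c 5c 5c 5c 5c ∥ 80.
Outer hash (tag): sum = 194+92+92+92+92+92+128 = 782; mod 256 = 14 → 0e.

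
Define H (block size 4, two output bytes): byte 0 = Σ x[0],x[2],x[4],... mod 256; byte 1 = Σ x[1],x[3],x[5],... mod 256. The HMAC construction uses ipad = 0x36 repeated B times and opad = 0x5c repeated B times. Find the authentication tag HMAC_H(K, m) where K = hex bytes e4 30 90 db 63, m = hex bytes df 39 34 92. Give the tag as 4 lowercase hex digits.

Key hex bytes e4 30 90 db 63 is 5 bytes > B = 4, so hash it first: H(key) = d7 0b, then zero-pad to 4 bytes: K' = d7 0b 00 00.
K' ⊕ ipad = e1 3d 36 36.  K' ⊕ opad = 8b 57 5c 5c.
Inner input = (K'⊕ipad) ∥ m = e1 3d 36 36 ∥ df 39 34 92.
Inner hash: even-index sum = 554 mod 256 = 42; odd-index sum = 318 mod 256 = 62 → 2a 3e.
Outer input = (K'⊕opad) ∥ inner = 8b 57 5c 5c ∥ 2a 3e.
Outer hash (tag): even-index sum = 273 mod 256 = 17; odd-index sum = 241 mod 256 = 241 → 11 f1.

11f1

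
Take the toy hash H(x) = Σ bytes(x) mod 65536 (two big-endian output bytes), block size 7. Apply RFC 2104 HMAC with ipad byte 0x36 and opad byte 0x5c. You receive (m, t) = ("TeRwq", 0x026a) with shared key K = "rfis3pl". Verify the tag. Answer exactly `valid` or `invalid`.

valid

Key "rfis3pl" = 72 66 69 73 33 70 6c is exactly B = 7 bytes: K' = 72 66 69 73 33 70 6c.
K' ⊕ ipad = 44 50 5f 45 05 46 5a; K' ⊕ opad = 2e 3a 35 2f 6f 2c 30.
Inner hash: sum = 68+80+95+69+5+70+90+84+101+82+119+113 = 976 → 03 d0.
Outer hash (recomputed tag): sum = 46+58+53+47+111+44+48+3+208 = 618 → 02 6a.
Recomputed tag = 026a; claimed = 026a → match.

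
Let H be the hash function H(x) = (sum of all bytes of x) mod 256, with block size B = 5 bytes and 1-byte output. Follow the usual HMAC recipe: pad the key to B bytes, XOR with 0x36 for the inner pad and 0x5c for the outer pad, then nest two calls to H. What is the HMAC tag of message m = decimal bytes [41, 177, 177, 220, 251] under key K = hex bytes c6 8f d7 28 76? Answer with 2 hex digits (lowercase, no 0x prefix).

Key hex bytes c6 8f d7 28 76 is exactly B = 5 bytes: K' = c6 8f d7 28 76.
K' ⊕ ipad = f0 b9 e1 1e 40.  K' ⊕ opad = 9a d3 8b 74 2a.
Inner input = (K'⊕ipad) ∥ m = f0 b9 e1 1e 40 ∥ 29 b1 b1 dc fb.
Inner hash: sum = 240+185+225+30+64+41+177+177+220+251 = 1610; mod 256 = 74 → 4a.
Outer input = (K'⊕opad) ∥ inner = 9a d3 8b 74 2a ∥ 4a.
Outer hash (tag): sum = 154+211+139+116+42+74 = 736; mod 256 = 224 → e0.

e0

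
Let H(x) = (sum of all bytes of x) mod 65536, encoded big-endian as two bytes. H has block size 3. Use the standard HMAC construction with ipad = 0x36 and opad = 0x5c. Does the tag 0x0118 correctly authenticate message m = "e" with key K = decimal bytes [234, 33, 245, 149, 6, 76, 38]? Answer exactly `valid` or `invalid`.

Key decimal bytes [234, 33, 245, 149, 6, 76, 38] = ea 21 f5 95 06 4c 26 is 7 bytes > B = 3, so hash it first: H(key) = 03 0d, then zero-pad to 3 bytes: K' = 03 0d 00.
K' ⊕ ipad = 35 3b 36; K' ⊕ opad = 5f 51 5c.
Inner hash: sum = 53+59+54+101 = 267 → 01 0b.
Outer hash (recomputed tag): sum = 95+81+92+1+11 = 280 → 01 18.
Recomputed tag = 0118; claimed = 0118 → match.

valid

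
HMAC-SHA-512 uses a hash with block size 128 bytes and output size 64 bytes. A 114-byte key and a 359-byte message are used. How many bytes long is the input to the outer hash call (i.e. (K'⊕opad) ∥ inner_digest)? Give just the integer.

Key is 114 ≤ 128 bytes, zero-padded: |K'| = 128.
Outer input = (K'⊕opad) ∥ H(inner) → 128 + 64 = 192 bytes.

192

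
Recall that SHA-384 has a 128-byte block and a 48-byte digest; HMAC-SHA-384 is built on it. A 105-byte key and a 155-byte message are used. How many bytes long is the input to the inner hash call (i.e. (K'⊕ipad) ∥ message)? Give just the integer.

Key is 105 ≤ 128 bytes, zero-padded: |K'| = 128.
Inner input = (K'⊕ipad) ∥ m → 128 + 155 = 283 bytes.

283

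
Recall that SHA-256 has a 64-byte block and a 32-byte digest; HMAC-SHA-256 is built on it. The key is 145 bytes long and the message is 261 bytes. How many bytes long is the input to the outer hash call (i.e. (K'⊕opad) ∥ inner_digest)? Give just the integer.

Key is 145 > 64 bytes, so it is hashed to 32 bytes then zero-padded to 64: |K'| = 64.
Outer input = (K'⊕opad) ∥ H(inner) → 64 + 32 = 96 bytes.

96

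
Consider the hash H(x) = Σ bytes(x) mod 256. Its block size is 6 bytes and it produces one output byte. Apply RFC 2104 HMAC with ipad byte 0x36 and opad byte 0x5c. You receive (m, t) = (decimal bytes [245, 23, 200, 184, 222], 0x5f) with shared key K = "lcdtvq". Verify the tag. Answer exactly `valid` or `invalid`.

invalid

Key "lcdtvq" = 6c 63 64 74 76 71 is exactly B = 6 bytes: K' = 6c 63 64 74 76 71.
K' ⊕ ipad = 5a 55 52 42 40 47; K' ⊕ opad = 30 3f 38 28 2a 2d.
Inner hash: sum = 90+85+82+66+64+71+245+23+200+184+222 = 1332; mod 256 = 52 → 34.
Outer hash (recomputed tag): sum = 48+63+56+40+42+45+52 = 346; mod 256 = 90 → 5a.
Recomputed tag = 5a; claimed = 5f → mismatch.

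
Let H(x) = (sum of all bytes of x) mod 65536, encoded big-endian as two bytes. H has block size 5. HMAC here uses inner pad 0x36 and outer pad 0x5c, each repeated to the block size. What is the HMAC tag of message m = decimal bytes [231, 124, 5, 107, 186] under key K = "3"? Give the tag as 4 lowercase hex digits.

024c

Key "3" = 33 is 1 byte ≤ B = 5; zero-pad to 5 bytes: K' = 33 00 00 00 00.
K' ⊕ ipad = 05 36 36 36 36.  K' ⊕ opad = 6f 5c 5c 5c 5c.
Inner input = (K'⊕ipad) ∥ m = 05 36 36 36 36 ∥ e7 7c 05 6b ba.
Inner hash: sum = 5+54+54+54+54+231+124+5+107+186 = 874 → 03 6a.
Outer input = (K'⊕opad) ∥ inner = 6f 5c 5c 5c 5c ∥ 03 6a.
Outer hash (tag): sum = 111+92+92+92+92+3+106 = 588 → 02 4c.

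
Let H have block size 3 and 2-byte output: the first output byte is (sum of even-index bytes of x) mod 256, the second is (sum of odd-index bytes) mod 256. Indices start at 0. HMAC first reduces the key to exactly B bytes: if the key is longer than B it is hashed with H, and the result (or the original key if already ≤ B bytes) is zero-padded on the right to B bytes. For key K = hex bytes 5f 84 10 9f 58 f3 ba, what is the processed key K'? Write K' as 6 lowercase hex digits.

811600

|K| = 7 > B = 3, so first hash the key.
H(K): even-index sum = 385 mod 256 = 129; odd-index sum = 534 mod 256 = 22 → 81 16.
Zero-pad H(K) = 81 16 to 3 bytes: K' = 81 16 00.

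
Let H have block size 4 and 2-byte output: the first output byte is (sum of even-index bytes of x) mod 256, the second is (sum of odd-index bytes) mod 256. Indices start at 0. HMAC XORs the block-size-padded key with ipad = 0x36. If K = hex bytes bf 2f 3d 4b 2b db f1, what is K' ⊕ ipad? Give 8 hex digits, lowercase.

Key hex bytes bf 2f 3d 4b 2b db f1 is 7 bytes > B = 4, so hash it first: H(key) = 18 55, then zero-pad to 4 bytes: K' = 18 55 00 00.
XOR each byte with 0x36: 18⊕36=2e, 55⊕36=63, 00⊕36=36, 00⊕36=36.

2e633636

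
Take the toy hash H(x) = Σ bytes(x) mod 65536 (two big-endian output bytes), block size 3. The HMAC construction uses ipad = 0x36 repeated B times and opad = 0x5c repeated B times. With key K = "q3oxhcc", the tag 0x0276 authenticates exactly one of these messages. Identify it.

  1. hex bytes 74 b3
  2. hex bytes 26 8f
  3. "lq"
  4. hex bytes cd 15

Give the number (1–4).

Key "q3oxhcc" = 71 33 6f 78 68 63 63 is 7 bytes > B = 3, so hash it first: H(key) = 02 b9, then zero-pad to 3 bytes: K' = 02 b9 00.
K' ⊕ ipad = 34 8f 36; K' ⊕ opad = 5e e5 5c.
m1: inner = H(34 8f 36 74 b3) = 02 20; tag = H(5e e5 5c 02 20) = 01c1
m2: inner = H(34 8f 36 26 8f) = 01 ae; tag = H(5e e5 5c 01 ae) = 024e
m3: inner = H(34 8f 36 6c 71) = 01 d6; tag = H(5e e5 5c 01 d6) = 0276 ← matches
m4: inner = H(34 8f 36 cd 15) = 01 db; tag = H(5e e5 5c 01 db) = 027b

3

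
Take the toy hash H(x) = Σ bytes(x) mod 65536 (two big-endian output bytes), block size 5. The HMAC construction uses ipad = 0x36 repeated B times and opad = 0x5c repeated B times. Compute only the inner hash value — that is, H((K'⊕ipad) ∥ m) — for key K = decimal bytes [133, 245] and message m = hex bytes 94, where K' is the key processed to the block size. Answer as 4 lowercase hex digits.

02ac

Key decimal bytes [133, 245] = 85 f5 is 2 bytes ≤ B = 5; zero-pad to 5 bytes: K' = 85 f5 00 00 00.
K' ⊕ ipad = b3 c3 36 36 36.
Inner input = b3 c3 36 36 36 ∥ 94.
Inner hash: sum = 179+195+54+54+54+148 = 684 → 02 ac.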